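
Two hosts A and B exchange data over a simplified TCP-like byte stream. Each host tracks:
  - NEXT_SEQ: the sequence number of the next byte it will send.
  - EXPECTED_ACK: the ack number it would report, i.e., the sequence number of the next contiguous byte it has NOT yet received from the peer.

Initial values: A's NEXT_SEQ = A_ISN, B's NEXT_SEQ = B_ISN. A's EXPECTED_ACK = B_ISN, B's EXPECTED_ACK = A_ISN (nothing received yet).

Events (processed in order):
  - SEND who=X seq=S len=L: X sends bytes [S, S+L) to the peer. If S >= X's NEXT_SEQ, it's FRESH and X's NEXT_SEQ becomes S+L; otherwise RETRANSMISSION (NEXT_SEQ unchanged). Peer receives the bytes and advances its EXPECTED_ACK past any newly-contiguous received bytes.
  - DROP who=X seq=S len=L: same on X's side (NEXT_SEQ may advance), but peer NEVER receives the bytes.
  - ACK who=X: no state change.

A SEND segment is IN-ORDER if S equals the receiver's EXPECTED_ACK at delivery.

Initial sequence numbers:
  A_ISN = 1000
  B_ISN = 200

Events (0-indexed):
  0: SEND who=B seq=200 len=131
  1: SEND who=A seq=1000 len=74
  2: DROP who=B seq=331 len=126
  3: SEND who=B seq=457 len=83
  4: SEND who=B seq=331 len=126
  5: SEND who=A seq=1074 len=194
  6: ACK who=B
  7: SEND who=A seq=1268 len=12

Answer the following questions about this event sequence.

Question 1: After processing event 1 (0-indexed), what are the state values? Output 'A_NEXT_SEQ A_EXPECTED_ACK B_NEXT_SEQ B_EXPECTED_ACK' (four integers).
After event 0: A_seq=1000 A_ack=331 B_seq=331 B_ack=1000
After event 1: A_seq=1074 A_ack=331 B_seq=331 B_ack=1074

1074 331 331 1074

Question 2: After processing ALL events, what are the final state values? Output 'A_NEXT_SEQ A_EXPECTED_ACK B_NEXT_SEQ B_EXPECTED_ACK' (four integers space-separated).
After event 0: A_seq=1000 A_ack=331 B_seq=331 B_ack=1000
After event 1: A_seq=1074 A_ack=331 B_seq=331 B_ack=1074
After event 2: A_seq=1074 A_ack=331 B_seq=457 B_ack=1074
After event 3: A_seq=1074 A_ack=331 B_seq=540 B_ack=1074
After event 4: A_seq=1074 A_ack=540 B_seq=540 B_ack=1074
After event 5: A_seq=1268 A_ack=540 B_seq=540 B_ack=1268
After event 6: A_seq=1268 A_ack=540 B_seq=540 B_ack=1268
After event 7: A_seq=1280 A_ack=540 B_seq=540 B_ack=1280

Answer: 1280 540 540 1280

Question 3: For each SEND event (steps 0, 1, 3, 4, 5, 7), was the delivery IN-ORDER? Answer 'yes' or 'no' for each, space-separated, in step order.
Answer: yes yes no yes yes yes

Derivation:
Step 0: SEND seq=200 -> in-order
Step 1: SEND seq=1000 -> in-order
Step 3: SEND seq=457 -> out-of-order
Step 4: SEND seq=331 -> in-order
Step 5: SEND seq=1074 -> in-order
Step 7: SEND seq=1268 -> in-order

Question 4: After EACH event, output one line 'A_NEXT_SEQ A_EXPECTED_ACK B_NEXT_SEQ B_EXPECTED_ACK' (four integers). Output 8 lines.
1000 331 331 1000
1074 331 331 1074
1074 331 457 1074
1074 331 540 1074
1074 540 540 1074
1268 540 540 1268
1268 540 540 1268
1280 540 540 1280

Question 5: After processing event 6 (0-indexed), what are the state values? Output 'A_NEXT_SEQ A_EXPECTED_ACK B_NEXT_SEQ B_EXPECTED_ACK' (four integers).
After event 0: A_seq=1000 A_ack=331 B_seq=331 B_ack=1000
After event 1: A_seq=1074 A_ack=331 B_seq=331 B_ack=1074
After event 2: A_seq=1074 A_ack=331 B_seq=457 B_ack=1074
After event 3: A_seq=1074 A_ack=331 B_seq=540 B_ack=1074
After event 4: A_seq=1074 A_ack=540 B_seq=540 B_ack=1074
After event 5: A_seq=1268 A_ack=540 B_seq=540 B_ack=1268
After event 6: A_seq=1268 A_ack=540 B_seq=540 B_ack=1268

1268 540 540 1268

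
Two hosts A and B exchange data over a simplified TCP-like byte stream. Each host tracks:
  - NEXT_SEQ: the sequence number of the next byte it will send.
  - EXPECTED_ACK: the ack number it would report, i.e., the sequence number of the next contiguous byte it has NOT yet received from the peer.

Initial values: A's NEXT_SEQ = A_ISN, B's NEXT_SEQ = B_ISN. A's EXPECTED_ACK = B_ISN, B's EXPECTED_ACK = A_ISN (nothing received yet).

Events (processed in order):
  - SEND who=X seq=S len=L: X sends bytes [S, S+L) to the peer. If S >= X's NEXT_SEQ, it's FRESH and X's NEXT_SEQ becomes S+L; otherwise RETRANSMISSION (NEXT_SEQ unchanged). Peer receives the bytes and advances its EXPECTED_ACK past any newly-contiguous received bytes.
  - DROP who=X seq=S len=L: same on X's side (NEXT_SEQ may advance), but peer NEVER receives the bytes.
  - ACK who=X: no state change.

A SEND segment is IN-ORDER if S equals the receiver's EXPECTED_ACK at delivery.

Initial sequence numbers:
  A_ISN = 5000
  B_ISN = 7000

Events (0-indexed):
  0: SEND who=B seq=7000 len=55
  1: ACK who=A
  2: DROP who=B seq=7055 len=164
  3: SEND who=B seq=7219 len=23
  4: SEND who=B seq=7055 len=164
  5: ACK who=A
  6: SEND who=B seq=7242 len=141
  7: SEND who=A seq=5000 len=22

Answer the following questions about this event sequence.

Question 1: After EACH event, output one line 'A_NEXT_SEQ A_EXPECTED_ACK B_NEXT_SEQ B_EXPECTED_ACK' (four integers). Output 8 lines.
5000 7055 7055 5000
5000 7055 7055 5000
5000 7055 7219 5000
5000 7055 7242 5000
5000 7242 7242 5000
5000 7242 7242 5000
5000 7383 7383 5000
5022 7383 7383 5022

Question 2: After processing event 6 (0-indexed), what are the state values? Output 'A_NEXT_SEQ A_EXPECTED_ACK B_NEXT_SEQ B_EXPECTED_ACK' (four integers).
After event 0: A_seq=5000 A_ack=7055 B_seq=7055 B_ack=5000
After event 1: A_seq=5000 A_ack=7055 B_seq=7055 B_ack=5000
After event 2: A_seq=5000 A_ack=7055 B_seq=7219 B_ack=5000
After event 3: A_seq=5000 A_ack=7055 B_seq=7242 B_ack=5000
After event 4: A_seq=5000 A_ack=7242 B_seq=7242 B_ack=5000
After event 5: A_seq=5000 A_ack=7242 B_seq=7242 B_ack=5000
After event 6: A_seq=5000 A_ack=7383 B_seq=7383 B_ack=5000

5000 7383 7383 5000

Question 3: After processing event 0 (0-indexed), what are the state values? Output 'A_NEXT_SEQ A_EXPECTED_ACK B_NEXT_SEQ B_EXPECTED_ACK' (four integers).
After event 0: A_seq=5000 A_ack=7055 B_seq=7055 B_ack=5000

5000 7055 7055 5000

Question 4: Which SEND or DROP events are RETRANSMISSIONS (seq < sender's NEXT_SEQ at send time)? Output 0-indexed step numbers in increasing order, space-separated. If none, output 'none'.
Step 0: SEND seq=7000 -> fresh
Step 2: DROP seq=7055 -> fresh
Step 3: SEND seq=7219 -> fresh
Step 4: SEND seq=7055 -> retransmit
Step 6: SEND seq=7242 -> fresh
Step 7: SEND seq=5000 -> fresh

Answer: 4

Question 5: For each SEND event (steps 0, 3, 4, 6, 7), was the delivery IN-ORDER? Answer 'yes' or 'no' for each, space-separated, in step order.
Answer: yes no yes yes yes

Derivation:
Step 0: SEND seq=7000 -> in-order
Step 3: SEND seq=7219 -> out-of-order
Step 4: SEND seq=7055 -> in-order
Step 6: SEND seq=7242 -> in-order
Step 7: SEND seq=5000 -> in-order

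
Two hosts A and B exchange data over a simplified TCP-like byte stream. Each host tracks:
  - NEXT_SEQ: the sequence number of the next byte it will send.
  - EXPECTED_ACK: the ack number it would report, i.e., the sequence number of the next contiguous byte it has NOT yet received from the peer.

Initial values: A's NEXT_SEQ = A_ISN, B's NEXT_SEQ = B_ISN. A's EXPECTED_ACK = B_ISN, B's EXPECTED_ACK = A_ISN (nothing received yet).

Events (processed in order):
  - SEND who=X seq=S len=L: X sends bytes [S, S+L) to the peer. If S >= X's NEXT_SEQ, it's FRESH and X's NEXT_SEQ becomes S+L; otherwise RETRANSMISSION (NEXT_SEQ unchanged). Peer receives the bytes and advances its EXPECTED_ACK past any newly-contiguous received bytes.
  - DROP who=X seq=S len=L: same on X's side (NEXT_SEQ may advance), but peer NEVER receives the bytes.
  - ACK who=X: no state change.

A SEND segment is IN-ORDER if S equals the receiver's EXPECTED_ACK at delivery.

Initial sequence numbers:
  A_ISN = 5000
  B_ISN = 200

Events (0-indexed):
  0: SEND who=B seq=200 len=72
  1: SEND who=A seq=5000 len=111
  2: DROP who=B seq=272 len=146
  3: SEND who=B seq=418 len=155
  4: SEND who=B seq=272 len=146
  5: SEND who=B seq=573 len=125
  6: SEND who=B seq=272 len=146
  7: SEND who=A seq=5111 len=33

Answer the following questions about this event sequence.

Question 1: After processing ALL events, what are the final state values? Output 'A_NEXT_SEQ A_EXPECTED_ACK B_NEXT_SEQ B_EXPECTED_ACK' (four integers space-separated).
After event 0: A_seq=5000 A_ack=272 B_seq=272 B_ack=5000
After event 1: A_seq=5111 A_ack=272 B_seq=272 B_ack=5111
After event 2: A_seq=5111 A_ack=272 B_seq=418 B_ack=5111
After event 3: A_seq=5111 A_ack=272 B_seq=573 B_ack=5111
After event 4: A_seq=5111 A_ack=573 B_seq=573 B_ack=5111
After event 5: A_seq=5111 A_ack=698 B_seq=698 B_ack=5111
After event 6: A_seq=5111 A_ack=698 B_seq=698 B_ack=5111
After event 7: A_seq=5144 A_ack=698 B_seq=698 B_ack=5144

Answer: 5144 698 698 5144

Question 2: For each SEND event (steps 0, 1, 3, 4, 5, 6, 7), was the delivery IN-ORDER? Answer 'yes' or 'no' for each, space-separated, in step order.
Step 0: SEND seq=200 -> in-order
Step 1: SEND seq=5000 -> in-order
Step 3: SEND seq=418 -> out-of-order
Step 4: SEND seq=272 -> in-order
Step 5: SEND seq=573 -> in-order
Step 6: SEND seq=272 -> out-of-order
Step 7: SEND seq=5111 -> in-order

Answer: yes yes no yes yes no yes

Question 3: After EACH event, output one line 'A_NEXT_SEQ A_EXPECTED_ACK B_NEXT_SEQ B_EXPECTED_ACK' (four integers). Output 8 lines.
5000 272 272 5000
5111 272 272 5111
5111 272 418 5111
5111 272 573 5111
5111 573 573 5111
5111 698 698 5111
5111 698 698 5111
5144 698 698 5144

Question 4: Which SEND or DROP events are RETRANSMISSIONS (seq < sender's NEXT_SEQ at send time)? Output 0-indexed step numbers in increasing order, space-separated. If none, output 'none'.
Answer: 4 6

Derivation:
Step 0: SEND seq=200 -> fresh
Step 1: SEND seq=5000 -> fresh
Step 2: DROP seq=272 -> fresh
Step 3: SEND seq=418 -> fresh
Step 4: SEND seq=272 -> retransmit
Step 5: SEND seq=573 -> fresh
Step 6: SEND seq=272 -> retransmit
Step 7: SEND seq=5111 -> fresh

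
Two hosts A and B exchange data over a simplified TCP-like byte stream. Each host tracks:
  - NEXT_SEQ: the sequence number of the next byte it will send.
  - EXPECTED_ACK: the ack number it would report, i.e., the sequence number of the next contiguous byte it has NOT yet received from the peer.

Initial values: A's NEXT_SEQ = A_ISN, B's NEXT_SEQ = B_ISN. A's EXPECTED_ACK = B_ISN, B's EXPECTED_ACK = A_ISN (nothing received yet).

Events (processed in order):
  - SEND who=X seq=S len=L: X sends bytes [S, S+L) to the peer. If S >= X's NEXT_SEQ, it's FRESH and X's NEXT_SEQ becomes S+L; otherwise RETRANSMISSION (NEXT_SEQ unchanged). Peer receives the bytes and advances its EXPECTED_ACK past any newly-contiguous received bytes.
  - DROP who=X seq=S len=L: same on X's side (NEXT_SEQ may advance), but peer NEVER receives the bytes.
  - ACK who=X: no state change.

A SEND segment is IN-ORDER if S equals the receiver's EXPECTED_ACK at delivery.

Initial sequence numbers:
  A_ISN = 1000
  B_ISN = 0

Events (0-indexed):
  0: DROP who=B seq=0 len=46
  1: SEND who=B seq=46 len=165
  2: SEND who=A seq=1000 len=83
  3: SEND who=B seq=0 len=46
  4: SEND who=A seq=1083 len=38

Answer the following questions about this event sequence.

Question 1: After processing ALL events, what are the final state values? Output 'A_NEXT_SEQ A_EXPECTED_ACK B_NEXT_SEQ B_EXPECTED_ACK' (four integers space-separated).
After event 0: A_seq=1000 A_ack=0 B_seq=46 B_ack=1000
After event 1: A_seq=1000 A_ack=0 B_seq=211 B_ack=1000
After event 2: A_seq=1083 A_ack=0 B_seq=211 B_ack=1083
After event 3: A_seq=1083 A_ack=211 B_seq=211 B_ack=1083
After event 4: A_seq=1121 A_ack=211 B_seq=211 B_ack=1121

Answer: 1121 211 211 1121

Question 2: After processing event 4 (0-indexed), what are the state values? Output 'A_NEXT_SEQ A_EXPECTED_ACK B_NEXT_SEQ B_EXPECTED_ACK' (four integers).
After event 0: A_seq=1000 A_ack=0 B_seq=46 B_ack=1000
After event 1: A_seq=1000 A_ack=0 B_seq=211 B_ack=1000
After event 2: A_seq=1083 A_ack=0 B_seq=211 B_ack=1083
After event 3: A_seq=1083 A_ack=211 B_seq=211 B_ack=1083
After event 4: A_seq=1121 A_ack=211 B_seq=211 B_ack=1121

1121 211 211 1121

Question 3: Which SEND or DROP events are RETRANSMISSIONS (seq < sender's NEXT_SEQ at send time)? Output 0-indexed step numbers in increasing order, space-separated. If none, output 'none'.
Step 0: DROP seq=0 -> fresh
Step 1: SEND seq=46 -> fresh
Step 2: SEND seq=1000 -> fresh
Step 3: SEND seq=0 -> retransmit
Step 4: SEND seq=1083 -> fresh

Answer: 3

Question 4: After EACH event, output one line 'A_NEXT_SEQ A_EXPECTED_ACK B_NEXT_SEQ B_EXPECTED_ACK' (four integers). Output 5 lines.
1000 0 46 1000
1000 0 211 1000
1083 0 211 1083
1083 211 211 1083
1121 211 211 1121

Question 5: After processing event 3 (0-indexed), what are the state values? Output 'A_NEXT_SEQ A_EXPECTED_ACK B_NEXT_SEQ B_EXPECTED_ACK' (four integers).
After event 0: A_seq=1000 A_ack=0 B_seq=46 B_ack=1000
After event 1: A_seq=1000 A_ack=0 B_seq=211 B_ack=1000
After event 2: A_seq=1083 A_ack=0 B_seq=211 B_ack=1083
After event 3: A_seq=1083 A_ack=211 B_seq=211 B_ack=1083

1083 211 211 1083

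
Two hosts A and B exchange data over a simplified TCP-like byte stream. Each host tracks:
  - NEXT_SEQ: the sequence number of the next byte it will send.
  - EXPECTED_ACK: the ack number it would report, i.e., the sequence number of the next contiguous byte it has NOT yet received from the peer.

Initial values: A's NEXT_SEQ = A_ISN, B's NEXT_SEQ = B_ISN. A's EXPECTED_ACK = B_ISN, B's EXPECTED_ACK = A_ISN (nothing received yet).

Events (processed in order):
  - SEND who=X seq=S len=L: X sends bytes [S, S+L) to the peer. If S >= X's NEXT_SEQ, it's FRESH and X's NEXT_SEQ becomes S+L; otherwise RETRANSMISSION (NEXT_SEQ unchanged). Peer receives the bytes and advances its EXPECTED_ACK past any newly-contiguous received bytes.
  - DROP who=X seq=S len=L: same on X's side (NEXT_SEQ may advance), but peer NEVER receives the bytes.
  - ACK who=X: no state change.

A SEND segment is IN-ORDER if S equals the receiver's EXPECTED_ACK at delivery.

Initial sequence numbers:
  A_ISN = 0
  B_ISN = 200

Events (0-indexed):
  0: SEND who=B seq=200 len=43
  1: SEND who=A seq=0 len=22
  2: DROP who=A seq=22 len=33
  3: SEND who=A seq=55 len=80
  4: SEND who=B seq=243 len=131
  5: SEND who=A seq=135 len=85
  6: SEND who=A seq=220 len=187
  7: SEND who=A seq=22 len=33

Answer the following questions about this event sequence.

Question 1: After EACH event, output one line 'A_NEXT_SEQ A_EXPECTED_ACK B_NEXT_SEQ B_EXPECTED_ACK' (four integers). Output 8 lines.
0 243 243 0
22 243 243 22
55 243 243 22
135 243 243 22
135 374 374 22
220 374 374 22
407 374 374 22
407 374 374 407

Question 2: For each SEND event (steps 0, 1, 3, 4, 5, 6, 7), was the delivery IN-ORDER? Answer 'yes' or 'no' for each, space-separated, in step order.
Step 0: SEND seq=200 -> in-order
Step 1: SEND seq=0 -> in-order
Step 3: SEND seq=55 -> out-of-order
Step 4: SEND seq=243 -> in-order
Step 5: SEND seq=135 -> out-of-order
Step 6: SEND seq=220 -> out-of-order
Step 7: SEND seq=22 -> in-order

Answer: yes yes no yes no no yes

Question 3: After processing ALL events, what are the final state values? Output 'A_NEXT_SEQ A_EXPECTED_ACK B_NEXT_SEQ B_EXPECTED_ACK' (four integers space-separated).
Answer: 407 374 374 407

Derivation:
After event 0: A_seq=0 A_ack=243 B_seq=243 B_ack=0
After event 1: A_seq=22 A_ack=243 B_seq=243 B_ack=22
After event 2: A_seq=55 A_ack=243 B_seq=243 B_ack=22
After event 3: A_seq=135 A_ack=243 B_seq=243 B_ack=22
After event 4: A_seq=135 A_ack=374 B_seq=374 B_ack=22
After event 5: A_seq=220 A_ack=374 B_seq=374 B_ack=22
After event 6: A_seq=407 A_ack=374 B_seq=374 B_ack=22
After event 7: A_seq=407 A_ack=374 B_seq=374 B_ack=407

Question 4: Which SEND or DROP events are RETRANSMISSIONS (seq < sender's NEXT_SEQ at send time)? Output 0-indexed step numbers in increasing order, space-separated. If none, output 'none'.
Step 0: SEND seq=200 -> fresh
Step 1: SEND seq=0 -> fresh
Step 2: DROP seq=22 -> fresh
Step 3: SEND seq=55 -> fresh
Step 4: SEND seq=243 -> fresh
Step 5: SEND seq=135 -> fresh
Step 6: SEND seq=220 -> fresh
Step 7: SEND seq=22 -> retransmit

Answer: 7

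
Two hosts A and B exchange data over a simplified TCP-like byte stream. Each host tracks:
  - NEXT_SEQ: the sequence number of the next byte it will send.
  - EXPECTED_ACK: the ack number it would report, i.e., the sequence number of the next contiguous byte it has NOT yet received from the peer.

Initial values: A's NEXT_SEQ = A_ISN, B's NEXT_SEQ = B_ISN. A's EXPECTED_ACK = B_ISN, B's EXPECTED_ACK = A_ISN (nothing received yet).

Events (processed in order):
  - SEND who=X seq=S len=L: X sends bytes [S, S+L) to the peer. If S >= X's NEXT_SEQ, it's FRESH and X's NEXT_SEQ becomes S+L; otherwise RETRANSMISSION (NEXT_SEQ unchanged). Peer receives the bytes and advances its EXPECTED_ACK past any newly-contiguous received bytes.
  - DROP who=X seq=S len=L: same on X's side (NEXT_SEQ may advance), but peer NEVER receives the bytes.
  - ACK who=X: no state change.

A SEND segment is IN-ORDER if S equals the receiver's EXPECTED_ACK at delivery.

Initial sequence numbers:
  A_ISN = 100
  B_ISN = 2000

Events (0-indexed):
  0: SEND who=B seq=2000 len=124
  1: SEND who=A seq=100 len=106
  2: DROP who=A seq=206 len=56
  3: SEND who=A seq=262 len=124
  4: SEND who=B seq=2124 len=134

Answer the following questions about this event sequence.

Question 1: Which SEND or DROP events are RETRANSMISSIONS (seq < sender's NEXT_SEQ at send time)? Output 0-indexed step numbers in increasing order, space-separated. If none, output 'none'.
Step 0: SEND seq=2000 -> fresh
Step 1: SEND seq=100 -> fresh
Step 2: DROP seq=206 -> fresh
Step 3: SEND seq=262 -> fresh
Step 4: SEND seq=2124 -> fresh

Answer: none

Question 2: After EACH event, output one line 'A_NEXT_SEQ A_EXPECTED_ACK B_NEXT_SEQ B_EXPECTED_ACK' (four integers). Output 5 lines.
100 2124 2124 100
206 2124 2124 206
262 2124 2124 206
386 2124 2124 206
386 2258 2258 206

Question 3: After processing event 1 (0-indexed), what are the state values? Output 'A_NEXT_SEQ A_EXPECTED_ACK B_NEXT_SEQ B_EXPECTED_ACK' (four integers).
After event 0: A_seq=100 A_ack=2124 B_seq=2124 B_ack=100
After event 1: A_seq=206 A_ack=2124 B_seq=2124 B_ack=206

206 2124 2124 206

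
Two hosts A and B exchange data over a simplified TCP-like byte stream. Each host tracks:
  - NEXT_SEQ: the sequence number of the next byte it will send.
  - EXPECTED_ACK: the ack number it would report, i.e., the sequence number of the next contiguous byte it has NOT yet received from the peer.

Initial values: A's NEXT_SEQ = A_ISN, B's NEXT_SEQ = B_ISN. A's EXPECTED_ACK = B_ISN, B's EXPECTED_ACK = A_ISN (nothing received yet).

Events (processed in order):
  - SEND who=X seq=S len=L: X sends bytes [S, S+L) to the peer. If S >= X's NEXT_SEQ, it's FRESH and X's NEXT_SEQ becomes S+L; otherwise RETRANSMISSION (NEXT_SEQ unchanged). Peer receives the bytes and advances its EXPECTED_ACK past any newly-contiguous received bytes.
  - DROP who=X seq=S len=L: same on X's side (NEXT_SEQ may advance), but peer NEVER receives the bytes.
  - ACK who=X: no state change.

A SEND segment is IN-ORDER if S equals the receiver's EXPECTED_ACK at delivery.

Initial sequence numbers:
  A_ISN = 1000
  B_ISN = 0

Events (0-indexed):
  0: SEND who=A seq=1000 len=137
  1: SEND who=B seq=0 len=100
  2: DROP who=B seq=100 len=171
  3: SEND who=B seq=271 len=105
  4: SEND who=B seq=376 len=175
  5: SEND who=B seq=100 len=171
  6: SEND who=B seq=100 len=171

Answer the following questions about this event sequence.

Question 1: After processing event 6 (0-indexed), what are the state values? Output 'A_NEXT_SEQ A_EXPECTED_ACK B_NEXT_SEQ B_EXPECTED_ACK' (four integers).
After event 0: A_seq=1137 A_ack=0 B_seq=0 B_ack=1137
After event 1: A_seq=1137 A_ack=100 B_seq=100 B_ack=1137
After event 2: A_seq=1137 A_ack=100 B_seq=271 B_ack=1137
After event 3: A_seq=1137 A_ack=100 B_seq=376 B_ack=1137
After event 4: A_seq=1137 A_ack=100 B_seq=551 B_ack=1137
After event 5: A_seq=1137 A_ack=551 B_seq=551 B_ack=1137
After event 6: A_seq=1137 A_ack=551 B_seq=551 B_ack=1137

1137 551 551 1137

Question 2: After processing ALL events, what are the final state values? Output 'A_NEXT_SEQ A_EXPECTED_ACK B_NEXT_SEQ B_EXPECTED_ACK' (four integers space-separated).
Answer: 1137 551 551 1137

Derivation:
After event 0: A_seq=1137 A_ack=0 B_seq=0 B_ack=1137
After event 1: A_seq=1137 A_ack=100 B_seq=100 B_ack=1137
After event 2: A_seq=1137 A_ack=100 B_seq=271 B_ack=1137
After event 3: A_seq=1137 A_ack=100 B_seq=376 B_ack=1137
After event 4: A_seq=1137 A_ack=100 B_seq=551 B_ack=1137
After event 5: A_seq=1137 A_ack=551 B_seq=551 B_ack=1137
After event 6: A_seq=1137 A_ack=551 B_seq=551 B_ack=1137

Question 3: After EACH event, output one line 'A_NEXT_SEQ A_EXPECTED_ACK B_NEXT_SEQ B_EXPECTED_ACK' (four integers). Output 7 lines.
1137 0 0 1137
1137 100 100 1137
1137 100 271 1137
1137 100 376 1137
1137 100 551 1137
1137 551 551 1137
1137 551 551 1137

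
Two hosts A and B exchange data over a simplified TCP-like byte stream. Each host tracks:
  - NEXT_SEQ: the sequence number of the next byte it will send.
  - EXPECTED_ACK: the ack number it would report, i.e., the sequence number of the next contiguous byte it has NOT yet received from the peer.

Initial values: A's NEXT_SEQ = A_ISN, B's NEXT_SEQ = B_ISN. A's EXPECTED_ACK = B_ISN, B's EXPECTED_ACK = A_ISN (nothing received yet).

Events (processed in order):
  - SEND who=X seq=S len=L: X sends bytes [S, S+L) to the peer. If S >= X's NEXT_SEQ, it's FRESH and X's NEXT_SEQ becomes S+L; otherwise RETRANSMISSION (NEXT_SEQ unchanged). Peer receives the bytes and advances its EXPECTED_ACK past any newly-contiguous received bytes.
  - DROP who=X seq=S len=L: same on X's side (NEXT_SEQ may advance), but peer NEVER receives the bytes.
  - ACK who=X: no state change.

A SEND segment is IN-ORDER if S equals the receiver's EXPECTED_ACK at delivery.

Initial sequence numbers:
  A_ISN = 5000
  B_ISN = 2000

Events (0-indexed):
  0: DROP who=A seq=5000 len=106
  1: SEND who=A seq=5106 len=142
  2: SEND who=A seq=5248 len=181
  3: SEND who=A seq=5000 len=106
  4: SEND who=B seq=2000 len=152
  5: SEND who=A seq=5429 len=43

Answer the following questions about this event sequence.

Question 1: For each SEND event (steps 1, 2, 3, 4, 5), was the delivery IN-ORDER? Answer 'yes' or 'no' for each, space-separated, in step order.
Step 1: SEND seq=5106 -> out-of-order
Step 2: SEND seq=5248 -> out-of-order
Step 3: SEND seq=5000 -> in-order
Step 4: SEND seq=2000 -> in-order
Step 5: SEND seq=5429 -> in-order

Answer: no no yes yes yes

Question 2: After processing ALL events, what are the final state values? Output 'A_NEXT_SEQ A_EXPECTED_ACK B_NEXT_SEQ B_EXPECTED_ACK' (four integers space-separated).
After event 0: A_seq=5106 A_ack=2000 B_seq=2000 B_ack=5000
After event 1: A_seq=5248 A_ack=2000 B_seq=2000 B_ack=5000
After event 2: A_seq=5429 A_ack=2000 B_seq=2000 B_ack=5000
After event 3: A_seq=5429 A_ack=2000 B_seq=2000 B_ack=5429
After event 4: A_seq=5429 A_ack=2152 B_seq=2152 B_ack=5429
After event 5: A_seq=5472 A_ack=2152 B_seq=2152 B_ack=5472

Answer: 5472 2152 2152 5472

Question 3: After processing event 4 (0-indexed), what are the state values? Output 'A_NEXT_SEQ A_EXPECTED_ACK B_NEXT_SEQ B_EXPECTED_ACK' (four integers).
After event 0: A_seq=5106 A_ack=2000 B_seq=2000 B_ack=5000
After event 1: A_seq=5248 A_ack=2000 B_seq=2000 B_ack=5000
After event 2: A_seq=5429 A_ack=2000 B_seq=2000 B_ack=5000
After event 3: A_seq=5429 A_ack=2000 B_seq=2000 B_ack=5429
After event 4: A_seq=5429 A_ack=2152 B_seq=2152 B_ack=5429

5429 2152 2152 5429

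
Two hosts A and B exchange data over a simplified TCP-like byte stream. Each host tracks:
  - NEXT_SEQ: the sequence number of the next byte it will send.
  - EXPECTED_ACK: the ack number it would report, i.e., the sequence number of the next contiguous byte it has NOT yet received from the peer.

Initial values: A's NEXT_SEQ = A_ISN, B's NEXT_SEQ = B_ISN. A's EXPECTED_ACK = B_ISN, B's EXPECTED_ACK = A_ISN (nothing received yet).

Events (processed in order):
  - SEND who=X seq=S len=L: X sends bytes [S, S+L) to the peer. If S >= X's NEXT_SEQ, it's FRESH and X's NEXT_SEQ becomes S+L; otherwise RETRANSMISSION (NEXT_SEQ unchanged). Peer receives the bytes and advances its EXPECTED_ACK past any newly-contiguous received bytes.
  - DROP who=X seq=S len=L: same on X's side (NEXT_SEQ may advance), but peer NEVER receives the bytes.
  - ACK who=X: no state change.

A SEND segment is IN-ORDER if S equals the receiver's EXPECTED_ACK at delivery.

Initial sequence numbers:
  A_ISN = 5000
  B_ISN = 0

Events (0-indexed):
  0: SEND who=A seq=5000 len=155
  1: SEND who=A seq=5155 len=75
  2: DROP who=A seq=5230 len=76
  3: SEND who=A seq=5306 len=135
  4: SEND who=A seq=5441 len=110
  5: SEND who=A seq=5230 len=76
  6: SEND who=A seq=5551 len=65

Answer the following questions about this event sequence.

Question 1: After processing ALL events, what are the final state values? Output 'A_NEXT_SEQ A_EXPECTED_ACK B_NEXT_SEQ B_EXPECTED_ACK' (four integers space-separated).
After event 0: A_seq=5155 A_ack=0 B_seq=0 B_ack=5155
After event 1: A_seq=5230 A_ack=0 B_seq=0 B_ack=5230
After event 2: A_seq=5306 A_ack=0 B_seq=0 B_ack=5230
After event 3: A_seq=5441 A_ack=0 B_seq=0 B_ack=5230
After event 4: A_seq=5551 A_ack=0 B_seq=0 B_ack=5230
After event 5: A_seq=5551 A_ack=0 B_seq=0 B_ack=5551
After event 6: A_seq=5616 A_ack=0 B_seq=0 B_ack=5616

Answer: 5616 0 0 5616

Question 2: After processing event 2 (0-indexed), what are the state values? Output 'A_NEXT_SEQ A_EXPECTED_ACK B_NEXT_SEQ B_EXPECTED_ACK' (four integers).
After event 0: A_seq=5155 A_ack=0 B_seq=0 B_ack=5155
After event 1: A_seq=5230 A_ack=0 B_seq=0 B_ack=5230
After event 2: A_seq=5306 A_ack=0 B_seq=0 B_ack=5230

5306 0 0 5230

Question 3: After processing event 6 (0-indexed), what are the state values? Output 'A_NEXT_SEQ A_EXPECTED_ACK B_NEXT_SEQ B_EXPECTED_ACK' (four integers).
After event 0: A_seq=5155 A_ack=0 B_seq=0 B_ack=5155
After event 1: A_seq=5230 A_ack=0 B_seq=0 B_ack=5230
After event 2: A_seq=5306 A_ack=0 B_seq=0 B_ack=5230
After event 3: A_seq=5441 A_ack=0 B_seq=0 B_ack=5230
After event 4: A_seq=5551 A_ack=0 B_seq=0 B_ack=5230
After event 5: A_seq=5551 A_ack=0 B_seq=0 B_ack=5551
After event 6: A_seq=5616 A_ack=0 B_seq=0 B_ack=5616

5616 0 0 5616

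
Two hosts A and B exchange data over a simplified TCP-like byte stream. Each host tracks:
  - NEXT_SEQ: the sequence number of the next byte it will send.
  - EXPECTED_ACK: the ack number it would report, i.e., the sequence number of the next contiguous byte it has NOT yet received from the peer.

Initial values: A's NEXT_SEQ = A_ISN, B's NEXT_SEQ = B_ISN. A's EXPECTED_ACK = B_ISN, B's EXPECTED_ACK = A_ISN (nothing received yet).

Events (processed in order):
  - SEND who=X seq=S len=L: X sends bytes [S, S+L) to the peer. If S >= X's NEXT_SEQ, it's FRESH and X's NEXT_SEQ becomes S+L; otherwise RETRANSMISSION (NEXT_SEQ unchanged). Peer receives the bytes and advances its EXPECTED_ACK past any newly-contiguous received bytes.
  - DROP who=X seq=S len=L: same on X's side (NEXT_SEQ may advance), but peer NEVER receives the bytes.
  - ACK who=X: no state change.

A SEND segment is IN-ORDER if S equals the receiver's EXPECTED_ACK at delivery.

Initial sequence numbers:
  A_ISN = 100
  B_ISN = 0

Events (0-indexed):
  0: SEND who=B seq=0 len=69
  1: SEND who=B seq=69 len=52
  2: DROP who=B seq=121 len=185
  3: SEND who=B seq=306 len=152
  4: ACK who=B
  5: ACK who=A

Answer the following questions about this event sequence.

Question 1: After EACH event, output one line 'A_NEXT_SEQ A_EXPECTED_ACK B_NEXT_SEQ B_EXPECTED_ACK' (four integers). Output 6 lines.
100 69 69 100
100 121 121 100
100 121 306 100
100 121 458 100
100 121 458 100
100 121 458 100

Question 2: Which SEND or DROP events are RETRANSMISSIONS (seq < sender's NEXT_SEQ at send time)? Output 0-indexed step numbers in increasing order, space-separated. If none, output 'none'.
Answer: none

Derivation:
Step 0: SEND seq=0 -> fresh
Step 1: SEND seq=69 -> fresh
Step 2: DROP seq=121 -> fresh
Step 3: SEND seq=306 -> fresh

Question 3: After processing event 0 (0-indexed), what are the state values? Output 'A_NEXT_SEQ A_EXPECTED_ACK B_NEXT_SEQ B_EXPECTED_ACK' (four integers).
After event 0: A_seq=100 A_ack=69 B_seq=69 B_ack=100

100 69 69 100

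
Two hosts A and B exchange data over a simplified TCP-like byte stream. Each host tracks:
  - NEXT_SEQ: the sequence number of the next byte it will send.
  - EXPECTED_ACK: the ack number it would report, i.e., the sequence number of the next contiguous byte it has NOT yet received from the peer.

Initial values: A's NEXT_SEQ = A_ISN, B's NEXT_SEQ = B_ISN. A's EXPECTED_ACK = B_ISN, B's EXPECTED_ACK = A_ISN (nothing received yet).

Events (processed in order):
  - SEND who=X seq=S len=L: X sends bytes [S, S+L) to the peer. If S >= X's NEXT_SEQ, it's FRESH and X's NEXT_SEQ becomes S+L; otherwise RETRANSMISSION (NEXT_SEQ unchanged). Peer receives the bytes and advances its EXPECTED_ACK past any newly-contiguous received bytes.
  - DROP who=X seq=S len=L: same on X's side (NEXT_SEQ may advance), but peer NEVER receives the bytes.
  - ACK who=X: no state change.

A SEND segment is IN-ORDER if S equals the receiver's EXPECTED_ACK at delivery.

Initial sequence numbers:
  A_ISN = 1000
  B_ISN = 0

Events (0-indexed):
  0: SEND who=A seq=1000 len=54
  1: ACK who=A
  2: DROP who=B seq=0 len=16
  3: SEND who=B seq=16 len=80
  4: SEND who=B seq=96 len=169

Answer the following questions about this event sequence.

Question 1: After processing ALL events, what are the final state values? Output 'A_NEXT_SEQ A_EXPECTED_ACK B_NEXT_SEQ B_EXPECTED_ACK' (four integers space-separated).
After event 0: A_seq=1054 A_ack=0 B_seq=0 B_ack=1054
After event 1: A_seq=1054 A_ack=0 B_seq=0 B_ack=1054
After event 2: A_seq=1054 A_ack=0 B_seq=16 B_ack=1054
After event 3: A_seq=1054 A_ack=0 B_seq=96 B_ack=1054
After event 4: A_seq=1054 A_ack=0 B_seq=265 B_ack=1054

Answer: 1054 0 265 1054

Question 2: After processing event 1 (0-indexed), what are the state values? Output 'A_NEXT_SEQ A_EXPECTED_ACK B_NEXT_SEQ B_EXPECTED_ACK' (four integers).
After event 0: A_seq=1054 A_ack=0 B_seq=0 B_ack=1054
After event 1: A_seq=1054 A_ack=0 B_seq=0 B_ack=1054

1054 0 0 1054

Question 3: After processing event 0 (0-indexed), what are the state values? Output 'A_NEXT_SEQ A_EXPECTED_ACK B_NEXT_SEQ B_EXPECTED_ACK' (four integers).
After event 0: A_seq=1054 A_ack=0 B_seq=0 B_ack=1054

1054 0 0 1054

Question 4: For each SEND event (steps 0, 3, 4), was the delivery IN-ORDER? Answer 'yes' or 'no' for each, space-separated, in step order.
Step 0: SEND seq=1000 -> in-order
Step 3: SEND seq=16 -> out-of-order
Step 4: SEND seq=96 -> out-of-order

Answer: yes no no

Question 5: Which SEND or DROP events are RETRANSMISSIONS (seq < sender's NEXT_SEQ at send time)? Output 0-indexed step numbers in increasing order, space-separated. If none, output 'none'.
Step 0: SEND seq=1000 -> fresh
Step 2: DROP seq=0 -> fresh
Step 3: SEND seq=16 -> fresh
Step 4: SEND seq=96 -> fresh

Answer: none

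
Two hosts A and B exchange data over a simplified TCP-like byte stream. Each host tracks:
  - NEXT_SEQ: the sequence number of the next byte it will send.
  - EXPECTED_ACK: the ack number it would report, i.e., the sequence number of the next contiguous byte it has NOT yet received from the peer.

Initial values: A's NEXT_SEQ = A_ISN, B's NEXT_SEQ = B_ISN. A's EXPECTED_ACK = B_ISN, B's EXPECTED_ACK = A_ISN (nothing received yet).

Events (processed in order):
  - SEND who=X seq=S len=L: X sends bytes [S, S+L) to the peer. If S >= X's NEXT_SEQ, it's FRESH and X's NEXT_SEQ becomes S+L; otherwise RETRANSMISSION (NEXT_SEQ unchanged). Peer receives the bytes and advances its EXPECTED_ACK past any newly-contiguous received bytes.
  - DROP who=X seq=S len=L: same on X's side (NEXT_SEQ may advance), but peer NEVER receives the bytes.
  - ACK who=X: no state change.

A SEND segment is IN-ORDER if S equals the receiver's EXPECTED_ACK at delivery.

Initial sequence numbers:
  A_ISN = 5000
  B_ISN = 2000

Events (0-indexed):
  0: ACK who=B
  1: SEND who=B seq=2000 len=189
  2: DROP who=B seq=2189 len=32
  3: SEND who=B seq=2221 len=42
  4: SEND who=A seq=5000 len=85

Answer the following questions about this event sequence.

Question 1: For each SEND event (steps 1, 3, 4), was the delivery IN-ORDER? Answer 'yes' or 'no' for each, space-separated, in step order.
Step 1: SEND seq=2000 -> in-order
Step 3: SEND seq=2221 -> out-of-order
Step 4: SEND seq=5000 -> in-order

Answer: yes no yes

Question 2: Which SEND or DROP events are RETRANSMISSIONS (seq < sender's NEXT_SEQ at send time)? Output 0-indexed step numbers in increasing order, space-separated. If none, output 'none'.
Step 1: SEND seq=2000 -> fresh
Step 2: DROP seq=2189 -> fresh
Step 3: SEND seq=2221 -> fresh
Step 4: SEND seq=5000 -> fresh

Answer: none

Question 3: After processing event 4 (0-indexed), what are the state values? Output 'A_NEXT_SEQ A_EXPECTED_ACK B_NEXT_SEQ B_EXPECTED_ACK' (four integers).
After event 0: A_seq=5000 A_ack=2000 B_seq=2000 B_ack=5000
After event 1: A_seq=5000 A_ack=2189 B_seq=2189 B_ack=5000
After event 2: A_seq=5000 A_ack=2189 B_seq=2221 B_ack=5000
After event 3: A_seq=5000 A_ack=2189 B_seq=2263 B_ack=5000
After event 4: A_seq=5085 A_ack=2189 B_seq=2263 B_ack=5085

5085 2189 2263 5085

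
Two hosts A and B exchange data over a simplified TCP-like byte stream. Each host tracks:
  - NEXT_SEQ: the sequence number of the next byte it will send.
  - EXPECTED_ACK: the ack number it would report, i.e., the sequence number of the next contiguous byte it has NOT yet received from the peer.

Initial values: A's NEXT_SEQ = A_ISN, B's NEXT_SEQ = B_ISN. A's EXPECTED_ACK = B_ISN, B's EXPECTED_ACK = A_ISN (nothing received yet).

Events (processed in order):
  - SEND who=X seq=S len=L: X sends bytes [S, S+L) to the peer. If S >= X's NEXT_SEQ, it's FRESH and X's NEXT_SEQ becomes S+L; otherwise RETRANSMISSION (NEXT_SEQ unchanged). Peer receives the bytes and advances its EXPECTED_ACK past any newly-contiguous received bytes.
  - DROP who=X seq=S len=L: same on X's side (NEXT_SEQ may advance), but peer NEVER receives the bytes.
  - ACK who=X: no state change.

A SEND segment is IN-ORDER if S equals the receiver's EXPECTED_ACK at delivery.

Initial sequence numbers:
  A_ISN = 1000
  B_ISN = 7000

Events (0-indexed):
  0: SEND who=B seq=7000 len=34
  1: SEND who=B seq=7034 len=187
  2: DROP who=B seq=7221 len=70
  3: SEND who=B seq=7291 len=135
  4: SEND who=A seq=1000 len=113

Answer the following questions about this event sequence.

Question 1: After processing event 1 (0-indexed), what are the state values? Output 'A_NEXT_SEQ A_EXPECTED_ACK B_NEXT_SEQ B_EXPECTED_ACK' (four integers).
After event 0: A_seq=1000 A_ack=7034 B_seq=7034 B_ack=1000
After event 1: A_seq=1000 A_ack=7221 B_seq=7221 B_ack=1000

1000 7221 7221 1000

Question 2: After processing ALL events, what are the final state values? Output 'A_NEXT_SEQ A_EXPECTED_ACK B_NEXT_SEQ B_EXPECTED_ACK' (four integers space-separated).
After event 0: A_seq=1000 A_ack=7034 B_seq=7034 B_ack=1000
After event 1: A_seq=1000 A_ack=7221 B_seq=7221 B_ack=1000
After event 2: A_seq=1000 A_ack=7221 B_seq=7291 B_ack=1000
After event 3: A_seq=1000 A_ack=7221 B_seq=7426 B_ack=1000
After event 4: A_seq=1113 A_ack=7221 B_seq=7426 B_ack=1113

Answer: 1113 7221 7426 1113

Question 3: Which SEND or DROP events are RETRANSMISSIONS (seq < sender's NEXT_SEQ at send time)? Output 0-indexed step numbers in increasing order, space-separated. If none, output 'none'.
Answer: none

Derivation:
Step 0: SEND seq=7000 -> fresh
Step 1: SEND seq=7034 -> fresh
Step 2: DROP seq=7221 -> fresh
Step 3: SEND seq=7291 -> fresh
Step 4: SEND seq=1000 -> fresh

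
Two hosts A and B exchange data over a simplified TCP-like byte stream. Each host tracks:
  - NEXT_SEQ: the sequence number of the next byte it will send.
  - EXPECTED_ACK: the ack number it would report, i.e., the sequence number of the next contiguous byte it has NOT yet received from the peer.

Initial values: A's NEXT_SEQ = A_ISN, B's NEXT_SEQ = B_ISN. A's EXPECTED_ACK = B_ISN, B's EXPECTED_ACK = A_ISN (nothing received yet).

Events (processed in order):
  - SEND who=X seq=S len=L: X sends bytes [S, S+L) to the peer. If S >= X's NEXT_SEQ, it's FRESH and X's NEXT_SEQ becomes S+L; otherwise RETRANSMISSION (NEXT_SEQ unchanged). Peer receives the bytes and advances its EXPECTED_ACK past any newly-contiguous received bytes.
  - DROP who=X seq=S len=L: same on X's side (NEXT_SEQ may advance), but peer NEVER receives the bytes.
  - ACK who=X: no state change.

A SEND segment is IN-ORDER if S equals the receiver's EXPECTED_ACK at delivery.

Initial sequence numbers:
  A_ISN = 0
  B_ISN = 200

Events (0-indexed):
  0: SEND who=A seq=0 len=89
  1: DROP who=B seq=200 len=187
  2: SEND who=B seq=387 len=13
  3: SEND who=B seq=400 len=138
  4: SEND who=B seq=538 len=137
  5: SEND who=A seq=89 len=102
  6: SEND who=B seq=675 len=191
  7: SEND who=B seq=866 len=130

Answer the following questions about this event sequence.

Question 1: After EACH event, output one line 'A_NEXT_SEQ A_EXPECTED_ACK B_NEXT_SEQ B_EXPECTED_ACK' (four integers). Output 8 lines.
89 200 200 89
89 200 387 89
89 200 400 89
89 200 538 89
89 200 675 89
191 200 675 191
191 200 866 191
191 200 996 191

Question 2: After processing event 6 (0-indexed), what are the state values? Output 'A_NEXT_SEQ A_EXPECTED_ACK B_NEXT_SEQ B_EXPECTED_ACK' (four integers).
After event 0: A_seq=89 A_ack=200 B_seq=200 B_ack=89
After event 1: A_seq=89 A_ack=200 B_seq=387 B_ack=89
After event 2: A_seq=89 A_ack=200 B_seq=400 B_ack=89
After event 3: A_seq=89 A_ack=200 B_seq=538 B_ack=89
After event 4: A_seq=89 A_ack=200 B_seq=675 B_ack=89
After event 5: A_seq=191 A_ack=200 B_seq=675 B_ack=191
After event 6: A_seq=191 A_ack=200 B_seq=866 B_ack=191

191 200 866 191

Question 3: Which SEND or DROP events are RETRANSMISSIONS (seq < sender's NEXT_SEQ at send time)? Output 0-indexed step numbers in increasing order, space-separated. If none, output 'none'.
Step 0: SEND seq=0 -> fresh
Step 1: DROP seq=200 -> fresh
Step 2: SEND seq=387 -> fresh
Step 3: SEND seq=400 -> fresh
Step 4: SEND seq=538 -> fresh
Step 5: SEND seq=89 -> fresh
Step 6: SEND seq=675 -> fresh
Step 7: SEND seq=866 -> fresh

Answer: none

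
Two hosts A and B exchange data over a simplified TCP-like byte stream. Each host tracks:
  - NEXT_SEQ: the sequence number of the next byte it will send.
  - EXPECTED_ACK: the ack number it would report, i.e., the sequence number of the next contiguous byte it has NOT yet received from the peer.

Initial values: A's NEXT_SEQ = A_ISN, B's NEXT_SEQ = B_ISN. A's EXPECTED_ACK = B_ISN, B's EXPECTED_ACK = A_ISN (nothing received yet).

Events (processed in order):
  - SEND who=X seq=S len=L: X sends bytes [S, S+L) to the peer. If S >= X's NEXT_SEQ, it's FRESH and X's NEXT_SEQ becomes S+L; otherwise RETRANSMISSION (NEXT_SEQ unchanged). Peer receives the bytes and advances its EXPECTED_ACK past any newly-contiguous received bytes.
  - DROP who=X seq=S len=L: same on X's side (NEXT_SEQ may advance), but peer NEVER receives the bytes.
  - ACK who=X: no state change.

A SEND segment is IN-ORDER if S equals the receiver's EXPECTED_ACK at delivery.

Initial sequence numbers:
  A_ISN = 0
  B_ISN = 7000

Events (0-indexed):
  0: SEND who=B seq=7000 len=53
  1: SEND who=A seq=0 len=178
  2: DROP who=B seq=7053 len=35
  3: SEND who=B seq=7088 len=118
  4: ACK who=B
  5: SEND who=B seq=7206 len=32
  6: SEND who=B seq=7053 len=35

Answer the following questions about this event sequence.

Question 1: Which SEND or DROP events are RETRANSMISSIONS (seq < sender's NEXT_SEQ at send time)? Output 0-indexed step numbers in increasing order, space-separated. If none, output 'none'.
Answer: 6

Derivation:
Step 0: SEND seq=7000 -> fresh
Step 1: SEND seq=0 -> fresh
Step 2: DROP seq=7053 -> fresh
Step 3: SEND seq=7088 -> fresh
Step 5: SEND seq=7206 -> fresh
Step 6: SEND seq=7053 -> retransmit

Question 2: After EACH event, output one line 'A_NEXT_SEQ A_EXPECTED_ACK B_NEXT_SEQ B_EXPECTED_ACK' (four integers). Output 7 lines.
0 7053 7053 0
178 7053 7053 178
178 7053 7088 178
178 7053 7206 178
178 7053 7206 178
178 7053 7238 178
178 7238 7238 178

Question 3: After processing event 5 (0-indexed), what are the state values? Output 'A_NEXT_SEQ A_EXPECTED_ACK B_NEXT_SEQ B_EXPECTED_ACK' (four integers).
After event 0: A_seq=0 A_ack=7053 B_seq=7053 B_ack=0
After event 1: A_seq=178 A_ack=7053 B_seq=7053 B_ack=178
After event 2: A_seq=178 A_ack=7053 B_seq=7088 B_ack=178
After event 3: A_seq=178 A_ack=7053 B_seq=7206 B_ack=178
After event 4: A_seq=178 A_ack=7053 B_seq=7206 B_ack=178
After event 5: A_seq=178 A_ack=7053 B_seq=7238 B_ack=178

178 7053 7238 178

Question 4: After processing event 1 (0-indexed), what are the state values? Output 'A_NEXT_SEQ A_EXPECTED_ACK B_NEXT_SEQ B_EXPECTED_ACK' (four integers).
After event 0: A_seq=0 A_ack=7053 B_seq=7053 B_ack=0
After event 1: A_seq=178 A_ack=7053 B_seq=7053 B_ack=178

178 7053 7053 178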